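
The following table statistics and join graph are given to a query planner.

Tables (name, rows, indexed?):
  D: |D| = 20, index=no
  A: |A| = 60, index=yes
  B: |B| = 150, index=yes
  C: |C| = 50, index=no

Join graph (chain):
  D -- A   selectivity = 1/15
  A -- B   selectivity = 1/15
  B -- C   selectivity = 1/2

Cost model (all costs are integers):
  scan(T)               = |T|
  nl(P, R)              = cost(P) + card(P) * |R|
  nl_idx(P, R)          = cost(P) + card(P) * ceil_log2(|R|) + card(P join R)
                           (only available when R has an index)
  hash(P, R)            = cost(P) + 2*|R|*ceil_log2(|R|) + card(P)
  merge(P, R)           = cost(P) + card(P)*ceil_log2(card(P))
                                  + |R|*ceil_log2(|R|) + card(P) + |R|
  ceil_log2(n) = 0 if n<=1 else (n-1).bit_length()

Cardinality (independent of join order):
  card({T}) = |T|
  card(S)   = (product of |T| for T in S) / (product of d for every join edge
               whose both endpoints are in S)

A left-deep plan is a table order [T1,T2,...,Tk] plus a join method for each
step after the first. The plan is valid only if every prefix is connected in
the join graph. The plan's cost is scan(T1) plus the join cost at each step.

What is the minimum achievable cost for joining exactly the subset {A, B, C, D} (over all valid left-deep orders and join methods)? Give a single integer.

Selinger DP over subsets of {A,B,C,D}:
  {D}: scan cost=20, card=20
  {A}: scan cost=60, card=60
  {B}: scan cost=150, card=150
  {C}: scan cost=50, card=50
  {AD}: card=80; try (A,nl_idx)→220, (D,hash)→320, (A,merge)→560, (D,merge)→600, (A,hash)→760, (A,nl)→1220 …(+1); best=220 via (A,nl_idx)
  {AB}: card=600; try (A,hash)→1020, (B,nl_idx)→1140, (A,nl_idx)→1650, (B,merge)→1830, (A,merge)→1920, (B,hash)→2520 …(+2); best=1020 via (A,hash)
  {BC}: card=3750; try (C,hash)→900, (B,merge)→1750, (C,merge)→1850, (B,hash)→2500, (B,nl_idx)→4200, (B,nl)→7550 …(+1); best=900 via (C,hash)
  {ABD}: card=800; try (B,nl_idx)→1660, (D,hash)→1820, (B,merge)→2210, (B,hash)→2700, (D,merge)→7740, (B,nl)→12220 …(+1); best=1660 via (B,nl_idx)
  {ABC}: card=15000; try (C,hash)→2220, (A,hash)→5370, (C,merge)→7970, (C,nl)→31020, (A,nl_idx)→38400, (A,merge)→50070 …(+1); best=2220 via (C,hash)
  {ABCD}: card=20000; try (C,hash)→3060, (C,merge)→10810, (D,hash)→17420, (C,nl)→41660, (D,merge)→227340, (D,nl)→302220; best=3060 via (C,hash)

3060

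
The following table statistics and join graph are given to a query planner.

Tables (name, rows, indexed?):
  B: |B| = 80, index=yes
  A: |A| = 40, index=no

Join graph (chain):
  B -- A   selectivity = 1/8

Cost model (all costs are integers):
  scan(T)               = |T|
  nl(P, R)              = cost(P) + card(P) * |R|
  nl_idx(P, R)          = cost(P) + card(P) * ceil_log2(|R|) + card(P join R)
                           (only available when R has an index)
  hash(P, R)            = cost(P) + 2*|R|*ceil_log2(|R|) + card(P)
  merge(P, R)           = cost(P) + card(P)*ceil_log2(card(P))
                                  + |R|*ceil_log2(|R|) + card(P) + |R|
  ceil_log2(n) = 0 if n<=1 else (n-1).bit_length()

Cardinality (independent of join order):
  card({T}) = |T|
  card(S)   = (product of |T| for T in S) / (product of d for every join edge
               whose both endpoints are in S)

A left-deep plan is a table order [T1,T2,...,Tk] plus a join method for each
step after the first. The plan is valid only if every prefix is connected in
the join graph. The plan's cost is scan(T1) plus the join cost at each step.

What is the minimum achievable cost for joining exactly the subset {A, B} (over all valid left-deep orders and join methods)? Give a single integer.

640

Selinger DP over subsets of {A,B}:
  {B}: scan cost=80, card=80
  {A}: scan cost=40, card=40
  {AB}: card=400; try (A,hash)→640, (B,nl_idx)→720, (B,merge)→960, (A,merge)→1000, (B,hash)→1200, (B,nl)→3240 …(+1); best=640 via (A,hash)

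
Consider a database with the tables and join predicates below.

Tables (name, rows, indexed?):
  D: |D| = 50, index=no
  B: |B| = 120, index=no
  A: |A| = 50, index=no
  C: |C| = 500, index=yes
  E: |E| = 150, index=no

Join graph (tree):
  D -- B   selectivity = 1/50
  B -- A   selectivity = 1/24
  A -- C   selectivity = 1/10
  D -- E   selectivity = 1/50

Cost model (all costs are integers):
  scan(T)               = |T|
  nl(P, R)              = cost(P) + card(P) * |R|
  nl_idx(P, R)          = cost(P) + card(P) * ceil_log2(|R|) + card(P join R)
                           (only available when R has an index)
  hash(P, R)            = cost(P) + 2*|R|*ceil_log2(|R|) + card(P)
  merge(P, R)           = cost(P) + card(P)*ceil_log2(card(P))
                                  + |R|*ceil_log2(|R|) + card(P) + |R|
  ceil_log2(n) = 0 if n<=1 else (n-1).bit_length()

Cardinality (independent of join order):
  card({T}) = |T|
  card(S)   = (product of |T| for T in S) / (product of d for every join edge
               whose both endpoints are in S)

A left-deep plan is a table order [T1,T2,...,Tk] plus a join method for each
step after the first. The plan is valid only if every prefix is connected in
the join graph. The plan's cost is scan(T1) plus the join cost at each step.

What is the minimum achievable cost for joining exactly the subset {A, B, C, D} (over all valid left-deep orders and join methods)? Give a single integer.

Selinger DP over subsets of {A,B,C,D}:
  {D}: scan cost=50, card=50
  {B}: scan cost=120, card=120
  {A}: scan cost=50, card=50
  {C}: scan cost=500, card=500
  {BD}: card=120; try (D,hash)→840, (B,merge)→1360, (D,merge)→1430, (B,hash)→1780, (B,nl)→6050, (D,nl)→6120; best=840 via (D,hash)
  {AB}: card=250; try (A,hash)→840, (B,merge)→1360, (A,merge)→1430, (B,hash)→1780, (B,nl)→6050, (A,nl)→6120; best=840 via (A,hash)
  {AC}: card=2500; try (A,hash)→1600, (C,nl_idx)→3000, (C,merge)→5400, (A,merge)→5850, (C,hash)→9100, (C,nl)→25050 …(+1); best=1600 via (A,hash)
  {ABD}: card=250; try (A,hash)→1560, (D,hash)→1690, (A,merge)→2150, (D,merge)→3440, (A,nl)→6840, (D,nl)→13340; best=1560 via (A,hash)
  {ABC}: card=12500; try (B,hash)→5780, (C,merge)→8090, (C,hash)→10090, (C,nl_idx)→15590, (B,merge)→35060, (C,nl)→125840 …(+1); best=5780 via (B,hash)
  {ABCD}: card=12500; try (C,merge)→8810, (C,hash)→10810, (C,nl_idx)→16310, (D,hash)→18880, (C,nl)→126560, (D,merge)→193630 …(+1); best=8810 via (C,merge)

8810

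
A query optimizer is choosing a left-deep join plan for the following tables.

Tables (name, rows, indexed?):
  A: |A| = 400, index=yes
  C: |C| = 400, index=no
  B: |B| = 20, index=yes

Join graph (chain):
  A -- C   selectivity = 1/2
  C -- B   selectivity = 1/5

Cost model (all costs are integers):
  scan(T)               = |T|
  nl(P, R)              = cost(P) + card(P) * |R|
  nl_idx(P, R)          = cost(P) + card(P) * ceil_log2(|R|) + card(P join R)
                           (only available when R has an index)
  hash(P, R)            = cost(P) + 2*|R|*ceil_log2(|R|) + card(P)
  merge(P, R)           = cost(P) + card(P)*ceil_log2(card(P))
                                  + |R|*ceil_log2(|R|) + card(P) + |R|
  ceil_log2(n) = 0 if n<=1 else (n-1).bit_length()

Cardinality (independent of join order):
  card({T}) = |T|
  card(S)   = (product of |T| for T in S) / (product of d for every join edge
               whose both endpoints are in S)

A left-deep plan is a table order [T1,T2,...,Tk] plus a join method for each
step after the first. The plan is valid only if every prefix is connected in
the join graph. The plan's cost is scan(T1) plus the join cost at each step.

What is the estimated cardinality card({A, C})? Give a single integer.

80000

Tables in S: A(400), C(400)
Edges inside S: A-C(d=2)
numerator = 400 * 400 = 160000
denominator = 2 = 2
card(S) = 160000 / 2 = 80000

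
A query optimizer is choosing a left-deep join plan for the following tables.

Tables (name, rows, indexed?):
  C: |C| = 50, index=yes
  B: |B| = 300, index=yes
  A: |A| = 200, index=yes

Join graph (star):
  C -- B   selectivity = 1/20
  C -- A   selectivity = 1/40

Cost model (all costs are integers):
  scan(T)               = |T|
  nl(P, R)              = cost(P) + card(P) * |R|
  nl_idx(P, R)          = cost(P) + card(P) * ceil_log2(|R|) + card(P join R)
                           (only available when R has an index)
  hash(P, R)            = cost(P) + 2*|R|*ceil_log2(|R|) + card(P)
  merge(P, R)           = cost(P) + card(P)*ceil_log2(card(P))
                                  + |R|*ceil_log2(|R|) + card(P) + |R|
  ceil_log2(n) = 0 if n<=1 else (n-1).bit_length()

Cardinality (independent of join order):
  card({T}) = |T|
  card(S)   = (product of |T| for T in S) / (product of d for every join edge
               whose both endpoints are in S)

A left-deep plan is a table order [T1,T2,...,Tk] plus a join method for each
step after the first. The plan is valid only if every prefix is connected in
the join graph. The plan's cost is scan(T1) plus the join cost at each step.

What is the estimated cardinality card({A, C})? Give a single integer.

Tables in S: A(200), C(50)
Edges inside S: C-A(d=40)
numerator = 200 * 50 = 10000
denominator = 40 = 40
card(S) = 10000 / 40 = 250

250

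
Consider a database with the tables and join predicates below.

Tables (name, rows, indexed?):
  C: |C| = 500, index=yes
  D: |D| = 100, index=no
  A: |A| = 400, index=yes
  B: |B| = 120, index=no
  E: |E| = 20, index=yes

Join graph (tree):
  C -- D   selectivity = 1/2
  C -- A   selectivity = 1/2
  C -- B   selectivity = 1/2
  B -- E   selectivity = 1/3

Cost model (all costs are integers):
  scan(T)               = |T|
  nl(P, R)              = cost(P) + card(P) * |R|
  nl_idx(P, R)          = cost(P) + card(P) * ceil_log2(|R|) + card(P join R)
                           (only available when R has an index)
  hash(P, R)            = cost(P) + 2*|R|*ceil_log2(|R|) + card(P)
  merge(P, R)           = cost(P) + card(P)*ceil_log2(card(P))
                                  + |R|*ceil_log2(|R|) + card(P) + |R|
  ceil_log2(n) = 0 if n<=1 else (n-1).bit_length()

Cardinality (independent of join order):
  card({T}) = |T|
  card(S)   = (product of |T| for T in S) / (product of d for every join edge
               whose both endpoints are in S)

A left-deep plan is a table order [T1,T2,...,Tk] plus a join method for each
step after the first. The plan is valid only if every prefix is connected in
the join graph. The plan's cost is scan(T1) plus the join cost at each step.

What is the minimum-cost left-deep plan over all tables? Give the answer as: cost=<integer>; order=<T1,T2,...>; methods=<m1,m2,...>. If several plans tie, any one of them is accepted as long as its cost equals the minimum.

cost=10218840; order=B,E,C,D,A; methods=hash,hash,hash,hash

Selinger DP (subsets sized 1..n):
  {C}: scan cost=500, card=500
  {D}: scan cost=100, card=100
  {A}: scan cost=400, card=400
  {B}: scan cost=120, card=120
  {E}: scan cost=20, card=20
  {CD}: card=25000; try (D,hash)→2400, (C,merge)→5900, (D,merge)→6300, (C,hash)→9200, (C,nl_idx)→26000, (C,nl)→50100 …(+1); best=2400 via (D,hash)
  {AC}: card=100000; try (A,hash)→8200, (C,merge)→9400, (A,merge)→9500, (C,hash)→9800, (C,nl_idx)→104000, (A,nl_idx)→105000 …(+2); best=8200 via (A,hash)
  {BC}: card=30000; try (B,hash)→2680, (C,merge)→6080, (B,merge)→6460, (C,hash)→9240, (C,nl_idx)→31200, (C,nl)→60120 …(+1); best=2680 via (B,hash)
  {BE}: card=800; try (E,hash)→440, (B,merge)→1100, (E,merge)→1200, (E,nl_idx)→1520, (B,hash)→1720, (B,nl)→2420 …(+1); best=440 via (E,hash)
  {ACD}: card=5000000; try (A,hash)→34600, (D,hash)→109600, (A,merge)→406400, (D,merge)→1809000, (A,nl_idx)→5227400, (A,nl)→10002400 …(+1); best=34600 via (A,hash)
  {BCD}: card=1500000; try (B,hash)→29080, (D,hash)→34080, (B,merge)→403360, (D,merge)→483480, (B,nl)→3002400, (D,nl)→3002680; best=29080 via (B,hash)
  {ABC}: card=6000000; try (A,hash)→39880, (B,hash)→109880, (A,merge)→486680, (B,merge)→1809160, (A,nl_idx)→6272680, (A,nl)→12002680 …(+1); best=39880 via (A,hash)
  {BCE}: card=200000; try (C,hash)→10240, (C,merge)→14240, (E,hash)→32880, (C,nl_idx)→207640, (E,nl_idx)→352680, (C,nl)→400440 …(+2); best=10240 via (C,hash)
  {ABCD}: card=300000000; try (A,hash)→1536280, (B,hash)→5036280, (D,hash)→6041280, (A,merge)→33033080, (B,merge)→120035560, (D,merge)→144040680 …(+4); best=1536280 via (A,hash)
  {BCDE}: card=10000000; try (D,hash)→211640, (E,hash)→1529280, (D,merge)→3811040, (E,nl_idx)→17529080, (D,nl)→20010240, (E,nl)→30029080 …(+1); best=211640 via (D,hash)
  {ABCE}: card=40000000; try (A,hash)→217440, (A,merge)→3814240, (E,hash)→6040080, (A,nl_idx)→41810240, (E,nl_idx)→70039880, (A,nl)→80010240 …(+2); best=217440 via (A,hash)
  {ABCDE}: card=2000000000; try (A,hash)→10218840, (D,hash)→40218840, (A,merge)→250215640, (E,hash)→301536480, (D,merge)→1080218240, (A,nl_idx)→2090211640 …(+5); best=10218840 via (A,hash)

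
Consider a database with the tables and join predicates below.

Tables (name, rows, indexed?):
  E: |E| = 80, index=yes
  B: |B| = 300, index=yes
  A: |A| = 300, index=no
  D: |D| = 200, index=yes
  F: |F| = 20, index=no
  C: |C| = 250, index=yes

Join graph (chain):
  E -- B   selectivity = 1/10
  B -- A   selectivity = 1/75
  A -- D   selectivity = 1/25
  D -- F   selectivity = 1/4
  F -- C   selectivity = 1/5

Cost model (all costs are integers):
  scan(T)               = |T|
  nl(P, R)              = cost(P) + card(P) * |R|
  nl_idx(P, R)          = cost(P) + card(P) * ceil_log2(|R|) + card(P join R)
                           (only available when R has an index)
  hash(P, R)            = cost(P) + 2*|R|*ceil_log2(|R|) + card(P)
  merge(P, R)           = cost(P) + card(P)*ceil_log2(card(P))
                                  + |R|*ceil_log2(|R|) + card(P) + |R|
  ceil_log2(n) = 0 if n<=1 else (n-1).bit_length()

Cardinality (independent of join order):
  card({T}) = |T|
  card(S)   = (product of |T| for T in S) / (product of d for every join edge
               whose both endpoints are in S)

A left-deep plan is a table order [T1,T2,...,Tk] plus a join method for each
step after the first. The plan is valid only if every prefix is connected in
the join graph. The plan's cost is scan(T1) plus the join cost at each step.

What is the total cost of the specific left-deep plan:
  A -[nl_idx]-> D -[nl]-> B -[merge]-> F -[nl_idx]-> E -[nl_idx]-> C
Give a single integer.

step 1: scan A: cost=300, card=300
step 2: join D via nl_idx
    card(P join D) = 300*200/(25) = 2400
    cost = 300 + 300*8 + 2400 = 5100
step 3: join B via nl
    card(P join B) = 2400*300/(75) = 9600
    cost = 5100 + 2400*300 = 725100
step 4: join F via merge
    card(P join F) = 9600*20/(4) = 48000
    cost = 725100 + 9600*14 + 20*5 + 9600 + 20 = 869220
step 5: join E via nl_idx
    card(P join E) = 48000*80/(10) = 384000
    cost = 869220 + 48000*7 + 384000 = 1589220
step 6: join C via nl_idx
    card(P join C) = 384000*250/(5) = 19200000
    cost = 1589220 + 384000*8 + 19200000 = 23861220

23861220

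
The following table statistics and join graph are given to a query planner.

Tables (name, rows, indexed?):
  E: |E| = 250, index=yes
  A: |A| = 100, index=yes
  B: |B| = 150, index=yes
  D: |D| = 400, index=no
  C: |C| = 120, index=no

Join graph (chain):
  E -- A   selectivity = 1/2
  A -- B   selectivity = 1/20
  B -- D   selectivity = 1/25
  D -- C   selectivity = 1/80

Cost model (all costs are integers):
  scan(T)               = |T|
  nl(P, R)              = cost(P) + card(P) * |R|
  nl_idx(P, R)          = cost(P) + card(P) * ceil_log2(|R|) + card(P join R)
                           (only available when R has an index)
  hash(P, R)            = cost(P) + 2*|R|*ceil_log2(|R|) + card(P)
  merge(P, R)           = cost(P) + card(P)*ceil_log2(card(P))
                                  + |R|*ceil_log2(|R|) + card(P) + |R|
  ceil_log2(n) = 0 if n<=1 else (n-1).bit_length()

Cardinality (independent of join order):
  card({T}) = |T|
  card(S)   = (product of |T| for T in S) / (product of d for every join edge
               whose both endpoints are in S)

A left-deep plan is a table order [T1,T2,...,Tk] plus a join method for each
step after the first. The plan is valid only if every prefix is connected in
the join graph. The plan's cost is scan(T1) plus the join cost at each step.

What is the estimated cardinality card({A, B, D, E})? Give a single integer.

Tables in S: A(100), B(150), D(400), E(250)
Edges inside S: E-A(d=2), A-B(d=20), B-D(d=25)
numerator = 100 * 150 * 400 * 250 = 1500000000
denominator = 2 * 20 * 25 = 1000
card(S) = 1500000000 / 1000 = 1500000

1500000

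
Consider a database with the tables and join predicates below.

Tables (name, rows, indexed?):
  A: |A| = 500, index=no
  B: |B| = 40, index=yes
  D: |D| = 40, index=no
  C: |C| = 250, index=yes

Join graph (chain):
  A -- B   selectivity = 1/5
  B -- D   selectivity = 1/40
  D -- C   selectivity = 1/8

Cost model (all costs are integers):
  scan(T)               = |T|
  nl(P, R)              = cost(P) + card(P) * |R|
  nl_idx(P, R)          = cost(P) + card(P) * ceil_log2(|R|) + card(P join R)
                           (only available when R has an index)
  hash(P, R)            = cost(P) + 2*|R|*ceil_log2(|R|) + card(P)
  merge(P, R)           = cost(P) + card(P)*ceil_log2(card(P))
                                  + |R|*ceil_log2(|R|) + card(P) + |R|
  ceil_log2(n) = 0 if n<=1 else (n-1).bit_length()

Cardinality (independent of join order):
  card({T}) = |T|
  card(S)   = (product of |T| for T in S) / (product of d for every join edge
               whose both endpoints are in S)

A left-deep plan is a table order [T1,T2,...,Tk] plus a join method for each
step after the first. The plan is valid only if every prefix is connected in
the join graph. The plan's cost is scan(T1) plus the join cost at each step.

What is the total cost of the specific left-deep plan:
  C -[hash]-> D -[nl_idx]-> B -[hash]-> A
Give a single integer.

19980

step 1: scan C: cost=250, card=250
step 2: join D via hash
    card(P join D) = 250*40/(8) = 1250
    cost = 250 + 2*40*6 + 250 = 980
step 3: join B via nl_idx
    card(P join B) = 1250*40/(40) = 1250
    cost = 980 + 1250*6 + 1250 = 9730
step 4: join A via hash
    card(P join A) = 1250*500/(5) = 125000
    cost = 9730 + 2*500*9 + 1250 = 19980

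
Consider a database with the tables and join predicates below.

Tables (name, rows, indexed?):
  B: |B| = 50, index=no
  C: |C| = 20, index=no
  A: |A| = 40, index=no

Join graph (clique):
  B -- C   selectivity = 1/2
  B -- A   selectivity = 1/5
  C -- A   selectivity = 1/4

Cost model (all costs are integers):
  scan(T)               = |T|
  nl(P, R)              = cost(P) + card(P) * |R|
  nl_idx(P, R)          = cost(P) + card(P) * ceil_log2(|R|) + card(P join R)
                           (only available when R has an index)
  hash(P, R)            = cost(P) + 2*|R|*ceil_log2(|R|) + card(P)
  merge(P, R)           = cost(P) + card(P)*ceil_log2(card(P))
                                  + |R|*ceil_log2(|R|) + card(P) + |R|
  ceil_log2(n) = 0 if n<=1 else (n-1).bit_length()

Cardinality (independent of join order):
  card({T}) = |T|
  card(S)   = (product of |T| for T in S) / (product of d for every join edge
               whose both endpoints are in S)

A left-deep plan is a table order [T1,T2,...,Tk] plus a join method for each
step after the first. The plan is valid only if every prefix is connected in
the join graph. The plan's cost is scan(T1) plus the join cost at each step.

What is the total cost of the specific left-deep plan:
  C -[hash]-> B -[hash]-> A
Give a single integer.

step 1: scan C: cost=20, card=20
step 2: join B via hash
    card(P join B) = 20*50/(2) = 500
    cost = 20 + 2*50*6 + 20 = 640
step 3: join A via hash
    card(P join A) = 500*40/(5*4) = 1000
    cost = 640 + 2*40*6 + 500 = 1620

1620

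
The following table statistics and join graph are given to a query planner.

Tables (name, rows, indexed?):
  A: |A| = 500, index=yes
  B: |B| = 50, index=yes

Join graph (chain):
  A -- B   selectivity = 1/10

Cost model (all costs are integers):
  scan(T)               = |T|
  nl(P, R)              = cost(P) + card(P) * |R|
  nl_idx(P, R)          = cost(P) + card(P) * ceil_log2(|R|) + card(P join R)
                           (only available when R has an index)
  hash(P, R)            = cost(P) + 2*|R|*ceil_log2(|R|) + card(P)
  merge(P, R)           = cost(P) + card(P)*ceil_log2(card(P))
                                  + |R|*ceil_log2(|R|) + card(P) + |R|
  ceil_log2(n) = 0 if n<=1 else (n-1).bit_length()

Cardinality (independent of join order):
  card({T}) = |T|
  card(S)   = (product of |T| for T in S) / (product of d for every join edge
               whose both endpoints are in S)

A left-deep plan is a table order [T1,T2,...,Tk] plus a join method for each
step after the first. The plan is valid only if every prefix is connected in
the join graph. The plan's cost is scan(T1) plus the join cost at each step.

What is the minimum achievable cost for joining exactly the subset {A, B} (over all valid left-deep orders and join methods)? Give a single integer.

1600

Selinger DP over subsets of {A,B}:
  {A}: scan cost=500, card=500
  {B}: scan cost=50, card=50
  {AB}: card=2500; try (B,hash)→1600, (A,nl_idx)→3000, (A,merge)→5400, (B,merge)→5850, (B,nl_idx)→6000, (A,hash)→9100 …(+2); best=1600 via (B,hash)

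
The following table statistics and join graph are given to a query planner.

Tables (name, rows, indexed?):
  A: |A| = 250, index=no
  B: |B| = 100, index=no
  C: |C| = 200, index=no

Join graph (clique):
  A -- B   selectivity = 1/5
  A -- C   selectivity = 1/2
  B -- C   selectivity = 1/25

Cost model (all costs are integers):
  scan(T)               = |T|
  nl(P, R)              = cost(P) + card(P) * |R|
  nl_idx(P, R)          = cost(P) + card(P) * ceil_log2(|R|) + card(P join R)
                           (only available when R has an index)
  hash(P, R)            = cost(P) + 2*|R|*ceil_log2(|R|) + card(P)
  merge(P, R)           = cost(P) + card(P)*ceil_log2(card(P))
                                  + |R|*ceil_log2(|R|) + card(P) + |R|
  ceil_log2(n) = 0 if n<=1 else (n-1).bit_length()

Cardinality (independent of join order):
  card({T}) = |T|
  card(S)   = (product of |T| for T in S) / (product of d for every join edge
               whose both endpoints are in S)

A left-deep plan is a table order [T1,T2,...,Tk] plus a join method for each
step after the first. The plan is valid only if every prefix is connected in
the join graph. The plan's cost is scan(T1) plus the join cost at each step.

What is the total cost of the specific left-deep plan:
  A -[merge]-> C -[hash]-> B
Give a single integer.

step 1: scan A: cost=250, card=250
step 2: join C via merge
    card(P join C) = 250*200/(2) = 25000
    cost = 250 + 250*8 + 200*8 + 250 + 200 = 4300
step 3: join B via hash
    card(P join B) = 25000*100/(5*25) = 20000
    cost = 4300 + 2*100*7 + 25000 = 30700

30700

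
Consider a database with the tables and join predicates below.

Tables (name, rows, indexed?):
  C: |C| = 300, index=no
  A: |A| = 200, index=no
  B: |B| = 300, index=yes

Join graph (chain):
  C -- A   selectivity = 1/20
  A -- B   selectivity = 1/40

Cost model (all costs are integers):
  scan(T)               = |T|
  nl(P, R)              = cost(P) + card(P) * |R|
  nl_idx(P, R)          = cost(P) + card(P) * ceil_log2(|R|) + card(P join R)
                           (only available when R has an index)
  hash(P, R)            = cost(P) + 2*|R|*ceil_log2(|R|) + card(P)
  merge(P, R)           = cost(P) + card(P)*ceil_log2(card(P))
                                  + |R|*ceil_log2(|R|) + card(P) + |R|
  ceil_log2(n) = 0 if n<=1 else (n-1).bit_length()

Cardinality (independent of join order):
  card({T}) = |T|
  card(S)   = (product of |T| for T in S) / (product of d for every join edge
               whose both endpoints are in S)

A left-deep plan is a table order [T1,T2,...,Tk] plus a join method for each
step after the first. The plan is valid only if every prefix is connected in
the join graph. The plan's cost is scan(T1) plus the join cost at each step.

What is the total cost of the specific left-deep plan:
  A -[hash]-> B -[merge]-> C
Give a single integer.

26800

step 1: scan A: cost=200, card=200
step 2: join B via hash
    card(P join B) = 200*300/(40) = 1500
    cost = 200 + 2*300*9 + 200 = 5800
step 3: join C via merge
    card(P join C) = 1500*300/(20) = 22500
    cost = 5800 + 1500*11 + 300*9 + 1500 + 300 = 26800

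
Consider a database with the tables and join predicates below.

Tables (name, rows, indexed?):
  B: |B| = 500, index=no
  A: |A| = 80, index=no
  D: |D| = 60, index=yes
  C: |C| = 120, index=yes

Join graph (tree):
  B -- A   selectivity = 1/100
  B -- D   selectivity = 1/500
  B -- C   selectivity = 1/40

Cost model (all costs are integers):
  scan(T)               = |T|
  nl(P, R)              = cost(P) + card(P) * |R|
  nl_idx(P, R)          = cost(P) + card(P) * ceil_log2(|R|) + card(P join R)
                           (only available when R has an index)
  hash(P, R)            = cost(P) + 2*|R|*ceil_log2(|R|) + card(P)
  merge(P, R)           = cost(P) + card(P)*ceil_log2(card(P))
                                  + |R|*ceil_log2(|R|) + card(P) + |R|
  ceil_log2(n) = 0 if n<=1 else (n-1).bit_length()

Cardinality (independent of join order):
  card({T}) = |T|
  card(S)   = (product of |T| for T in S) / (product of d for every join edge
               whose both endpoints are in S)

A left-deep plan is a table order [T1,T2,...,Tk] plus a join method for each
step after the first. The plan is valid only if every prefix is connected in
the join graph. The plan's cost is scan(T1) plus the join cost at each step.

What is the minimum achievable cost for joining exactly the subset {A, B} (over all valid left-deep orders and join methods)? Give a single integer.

Selinger DP over subsets of {A,B}:
  {B}: scan cost=500, card=500
  {A}: scan cost=80, card=80
  {AB}: card=400; try (A,hash)→2120, (B,merge)→5720, (A,merge)→6140, (B,hash)→9160, (B,nl)→40080, (A,nl)→40500; best=2120 via (A,hash)

2120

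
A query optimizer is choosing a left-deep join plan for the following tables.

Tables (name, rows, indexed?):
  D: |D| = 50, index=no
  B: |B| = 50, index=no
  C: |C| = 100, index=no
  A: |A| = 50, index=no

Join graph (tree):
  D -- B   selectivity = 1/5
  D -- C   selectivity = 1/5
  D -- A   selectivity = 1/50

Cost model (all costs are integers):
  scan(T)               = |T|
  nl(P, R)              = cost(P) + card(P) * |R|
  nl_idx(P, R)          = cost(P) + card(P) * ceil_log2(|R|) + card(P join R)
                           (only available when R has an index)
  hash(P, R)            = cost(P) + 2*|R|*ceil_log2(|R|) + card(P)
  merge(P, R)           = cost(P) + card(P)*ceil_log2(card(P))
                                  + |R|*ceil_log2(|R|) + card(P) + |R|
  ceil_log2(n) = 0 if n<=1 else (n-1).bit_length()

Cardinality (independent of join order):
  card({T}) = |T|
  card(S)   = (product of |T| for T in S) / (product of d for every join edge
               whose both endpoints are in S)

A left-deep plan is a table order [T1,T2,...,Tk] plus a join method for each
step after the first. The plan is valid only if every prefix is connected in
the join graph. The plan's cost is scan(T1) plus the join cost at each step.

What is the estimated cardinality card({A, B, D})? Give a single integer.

500

Tables in S: A(50), B(50), D(50)
Edges inside S: D-B(d=5), D-A(d=50)
numerator = 50 * 50 * 50 = 125000
denominator = 5 * 50 = 250
card(S) = 125000 / 250 = 500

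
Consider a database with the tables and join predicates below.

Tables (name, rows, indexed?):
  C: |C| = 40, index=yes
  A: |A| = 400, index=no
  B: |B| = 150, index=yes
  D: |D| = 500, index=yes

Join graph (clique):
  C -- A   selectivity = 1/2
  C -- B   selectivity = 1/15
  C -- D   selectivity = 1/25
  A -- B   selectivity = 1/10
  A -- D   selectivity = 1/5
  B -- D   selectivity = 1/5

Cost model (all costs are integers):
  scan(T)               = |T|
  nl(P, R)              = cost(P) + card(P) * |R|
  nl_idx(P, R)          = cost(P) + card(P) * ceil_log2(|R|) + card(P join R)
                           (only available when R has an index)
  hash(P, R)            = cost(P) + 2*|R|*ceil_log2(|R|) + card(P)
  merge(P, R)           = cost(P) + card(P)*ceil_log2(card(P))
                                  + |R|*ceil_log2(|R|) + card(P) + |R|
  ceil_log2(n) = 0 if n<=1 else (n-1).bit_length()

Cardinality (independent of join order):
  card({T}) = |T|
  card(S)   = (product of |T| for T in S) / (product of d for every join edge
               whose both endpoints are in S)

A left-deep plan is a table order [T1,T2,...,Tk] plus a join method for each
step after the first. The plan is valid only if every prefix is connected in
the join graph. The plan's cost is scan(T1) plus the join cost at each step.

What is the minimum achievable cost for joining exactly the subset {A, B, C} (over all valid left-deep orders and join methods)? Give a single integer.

8360

Selinger DP over subsets of {A,B,C}:
  {C}: scan cost=40, card=40
  {A}: scan cost=400, card=400
  {B}: scan cost=150, card=150
  {AC}: card=8000; try (C,hash)→1280, (A,merge)→4320, (C,merge)→4680, (A,hash)→7280, (C,nl_idx)→10800, (A,nl)→16040 …(+1); best=1280 via (C,hash)
  {BC}: card=400; try (B,nl_idx)→760, (C,hash)→780, (C,nl_idx)→1450, (B,merge)→1670, (C,merge)→1780, (B,hash)→2480 …(+2); best=760 via (B,nl_idx)
  {AB}: card=6000; try (B,hash)→3200, (A,merge)→5500, (B,merge)→5750, (A,hash)→7500, (B,nl_idx)→9600, (A,nl)→60150 …(+1); best=3200 via (B,hash)
  {ABC}: card=8000; try (A,hash)→8360, (A,merge)→8760, (C,hash)→9680, (B,hash)→11680, (C,nl_idx)→47200, (B,nl_idx)→73280 …(+5); best=8360 via (A,hash)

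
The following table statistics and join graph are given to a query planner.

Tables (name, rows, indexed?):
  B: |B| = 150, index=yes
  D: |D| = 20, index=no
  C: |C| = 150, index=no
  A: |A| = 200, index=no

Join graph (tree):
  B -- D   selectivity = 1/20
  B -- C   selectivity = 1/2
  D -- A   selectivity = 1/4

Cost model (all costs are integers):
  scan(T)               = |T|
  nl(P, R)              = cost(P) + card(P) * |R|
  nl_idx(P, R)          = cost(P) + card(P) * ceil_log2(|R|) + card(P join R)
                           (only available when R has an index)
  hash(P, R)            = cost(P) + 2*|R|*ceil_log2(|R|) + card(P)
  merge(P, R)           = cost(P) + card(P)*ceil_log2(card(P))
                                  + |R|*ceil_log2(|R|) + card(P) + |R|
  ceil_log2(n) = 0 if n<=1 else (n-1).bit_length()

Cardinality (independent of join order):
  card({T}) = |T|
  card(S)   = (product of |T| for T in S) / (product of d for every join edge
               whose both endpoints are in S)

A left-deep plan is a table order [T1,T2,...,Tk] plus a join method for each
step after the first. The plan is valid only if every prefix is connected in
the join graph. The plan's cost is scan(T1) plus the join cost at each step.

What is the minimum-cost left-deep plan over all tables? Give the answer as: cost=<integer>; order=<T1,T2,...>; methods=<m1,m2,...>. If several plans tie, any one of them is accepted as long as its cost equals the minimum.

cost=13380; order=D,B,A,C; methods=nl_idx,merge,hash

Selinger DP (subsets sized 1..n):
  {B}: scan cost=150, card=150
  {D}: scan cost=20, card=20
  {C}: scan cost=150, card=150
  {A}: scan cost=200, card=200
  {BD}: card=150; try (B,nl_idx)→330, (D,hash)→500, (B,merge)→1490, (D,merge)→1620, (B,hash)→2440, (B,nl)→3020 …(+1); best=330 via (B,nl_idx)
  {BC}: card=11250; try (C,hash)→2700, (B,hash)→2700, (C,merge)→2850, (B,merge)→2850, (B,nl_idx)→12600, (C,nl)→22650 …(+1); best=2700 via (C,hash)
  {AD}: card=1000; try (D,hash)→600, (A,merge)→1940, (D,merge)→2120, (A,hash)→3240, (A,nl)→4020, (D,nl)→4200; best=600 via (D,hash)
  {BCD}: card=11250; try (C,hash)→2880, (C,merge)→3030, (D,hash)→14150, (C,nl)→22830, (D,merge)→171570, (D,nl)→227700; best=2880 via (C,hash)
  {ABD}: card=7500; try (A,merge)→3480, (A,hash)→3680, (B,hash)→4000, (B,merge)→12950, (B,nl_idx)→16100, (A,nl)→30330 …(+1); best=3480 via (A,merge)
  {ABCD}: card=562500; try (C,hash)→13380, (A,hash)→17330, (C,merge)→109830, (A,merge)→173430, (C,nl)→1128480, (A,nl)→2252880; best=13380 via (C,hash)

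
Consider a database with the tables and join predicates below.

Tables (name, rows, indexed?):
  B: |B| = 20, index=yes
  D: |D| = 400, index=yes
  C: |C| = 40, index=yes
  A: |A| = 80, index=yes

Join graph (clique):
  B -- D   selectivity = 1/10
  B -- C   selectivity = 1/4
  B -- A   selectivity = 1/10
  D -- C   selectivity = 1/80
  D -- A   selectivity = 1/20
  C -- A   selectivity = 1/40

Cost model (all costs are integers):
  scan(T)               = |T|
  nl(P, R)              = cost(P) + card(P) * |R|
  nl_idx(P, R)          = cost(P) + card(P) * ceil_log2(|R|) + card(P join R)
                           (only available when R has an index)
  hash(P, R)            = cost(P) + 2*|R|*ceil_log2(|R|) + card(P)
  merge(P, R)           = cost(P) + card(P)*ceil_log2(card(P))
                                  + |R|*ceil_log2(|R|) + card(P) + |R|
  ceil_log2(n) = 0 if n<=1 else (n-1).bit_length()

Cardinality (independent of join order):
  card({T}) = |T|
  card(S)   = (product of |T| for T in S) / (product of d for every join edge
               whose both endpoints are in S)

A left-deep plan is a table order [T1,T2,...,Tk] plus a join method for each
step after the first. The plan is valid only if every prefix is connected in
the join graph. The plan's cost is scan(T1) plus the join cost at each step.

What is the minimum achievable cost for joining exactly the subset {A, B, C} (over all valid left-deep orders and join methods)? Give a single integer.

Selinger DP over subsets of {A,B,C}:
  {B}: scan cost=20, card=20
  {C}: scan cost=40, card=40
  {A}: scan cost=80, card=80
  {BC}: card=200; try (B,hash)→280, (C,nl_idx)→340, (C,merge)→420, (B,merge)→440, (B,nl_idx)→440, (C,hash)→520 …(+2); best=280 via (B,hash)
  {AB}: card=160; try (A,nl_idx)→320, (B,hash)→360, (B,nl_idx)→640, (A,merge)→780, (B,merge)→840, (A,hash)→1160 …(+2); best=320 via (A,nl_idx)
  {AC}: card=80; try (A,nl_idx)→400, (C,hash)→640, (C,nl_idx)→640, (A,merge)→960, (C,merge)→1000, (A,hash)→1200 …(+2); best=400 via (A,nl_idx)
  {ABC}: card=40; try (B,hash)→680, (B,nl_idx)→840, (C,hash)→960, (B,merge)→1160, (C,nl_idx)→1320, (A,hash)→1600 …(+6); best=680 via (B,hash)

680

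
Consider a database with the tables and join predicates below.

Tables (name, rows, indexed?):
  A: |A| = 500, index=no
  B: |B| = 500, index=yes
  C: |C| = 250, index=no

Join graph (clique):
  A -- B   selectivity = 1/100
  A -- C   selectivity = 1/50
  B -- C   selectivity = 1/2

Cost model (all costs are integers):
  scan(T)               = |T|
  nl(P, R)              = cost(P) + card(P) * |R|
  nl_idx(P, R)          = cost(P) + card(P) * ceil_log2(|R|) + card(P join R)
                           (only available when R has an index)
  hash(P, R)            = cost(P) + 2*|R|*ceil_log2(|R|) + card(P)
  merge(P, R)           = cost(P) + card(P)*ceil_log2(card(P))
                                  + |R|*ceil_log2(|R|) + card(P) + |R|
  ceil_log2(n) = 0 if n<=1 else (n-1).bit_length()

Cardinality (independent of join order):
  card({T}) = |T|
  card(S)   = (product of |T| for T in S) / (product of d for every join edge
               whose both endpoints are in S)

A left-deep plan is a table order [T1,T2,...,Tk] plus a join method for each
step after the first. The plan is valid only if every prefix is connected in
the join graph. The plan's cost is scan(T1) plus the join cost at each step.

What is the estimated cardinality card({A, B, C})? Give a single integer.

6250

Tables in S: A(500), B(500), C(250)
Edges inside S: A-B(d=100), A-C(d=50), B-C(d=2)
numerator = 500 * 500 * 250 = 62500000
denominator = 100 * 50 * 2 = 10000
card(S) = 62500000 / 10000 = 6250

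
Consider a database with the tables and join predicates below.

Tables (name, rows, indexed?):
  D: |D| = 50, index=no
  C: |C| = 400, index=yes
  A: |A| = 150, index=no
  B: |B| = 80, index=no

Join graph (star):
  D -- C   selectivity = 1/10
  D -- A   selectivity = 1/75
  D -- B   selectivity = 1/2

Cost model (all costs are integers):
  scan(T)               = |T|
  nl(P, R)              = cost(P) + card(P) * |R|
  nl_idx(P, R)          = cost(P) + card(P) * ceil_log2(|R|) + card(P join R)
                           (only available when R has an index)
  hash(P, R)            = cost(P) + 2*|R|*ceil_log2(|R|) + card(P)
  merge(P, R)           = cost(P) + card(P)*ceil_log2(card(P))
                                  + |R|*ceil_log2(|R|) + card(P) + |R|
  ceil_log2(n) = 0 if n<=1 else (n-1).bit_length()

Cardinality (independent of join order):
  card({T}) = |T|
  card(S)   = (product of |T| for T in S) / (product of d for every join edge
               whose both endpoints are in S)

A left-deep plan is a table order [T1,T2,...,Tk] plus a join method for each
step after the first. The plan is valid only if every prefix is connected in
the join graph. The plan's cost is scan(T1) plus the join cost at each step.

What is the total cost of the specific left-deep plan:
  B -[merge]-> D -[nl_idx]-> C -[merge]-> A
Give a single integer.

1540420

step 1: scan B: cost=80, card=80
step 2: join D via merge
    card(P join D) = 80*50/(2) = 2000
    cost = 80 + 80*7 + 50*6 + 80 + 50 = 1070
step 3: join C via nl_idx
    card(P join C) = 2000*400/(10) = 80000
    cost = 1070 + 2000*9 + 80000 = 99070
step 4: join A via merge
    card(P join A) = 80000*150/(75) = 160000
    cost = 99070 + 80000*17 + 150*8 + 80000 + 150 = 1540420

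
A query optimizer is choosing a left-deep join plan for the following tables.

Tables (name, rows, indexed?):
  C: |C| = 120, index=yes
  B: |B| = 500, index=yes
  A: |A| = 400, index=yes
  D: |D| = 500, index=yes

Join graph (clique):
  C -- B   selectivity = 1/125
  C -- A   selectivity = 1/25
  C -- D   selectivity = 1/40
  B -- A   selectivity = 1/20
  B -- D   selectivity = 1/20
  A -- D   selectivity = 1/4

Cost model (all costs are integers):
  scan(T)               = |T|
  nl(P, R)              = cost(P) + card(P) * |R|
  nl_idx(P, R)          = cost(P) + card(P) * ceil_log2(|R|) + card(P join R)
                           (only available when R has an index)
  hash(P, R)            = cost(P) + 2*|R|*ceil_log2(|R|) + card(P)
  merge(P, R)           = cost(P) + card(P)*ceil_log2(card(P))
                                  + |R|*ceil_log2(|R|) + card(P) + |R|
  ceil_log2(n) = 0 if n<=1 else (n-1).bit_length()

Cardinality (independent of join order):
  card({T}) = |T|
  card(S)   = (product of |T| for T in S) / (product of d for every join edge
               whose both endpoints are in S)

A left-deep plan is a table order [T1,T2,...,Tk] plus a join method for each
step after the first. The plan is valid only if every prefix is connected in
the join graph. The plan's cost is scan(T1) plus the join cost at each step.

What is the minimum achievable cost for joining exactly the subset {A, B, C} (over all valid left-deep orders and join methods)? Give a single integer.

Selinger DP over subsets of {A,B,C}:
  {C}: scan cost=120, card=120
  {B}: scan cost=500, card=500
  {A}: scan cost=400, card=400
  {BC}: card=480; try (B,nl_idx)→1680, (C,hash)→2680, (C,nl_idx)→4480, (B,merge)→6080, (C,merge)→6460, (B,hash)→9240 …(+2); best=1680 via (B,nl_idx)
  {AC}: card=1920; try (C,hash)→2480, (A,nl_idx)→3120, (A,merge)→5080, (C,nl_idx)→5120, (C,merge)→5360, (A,hash)→7440 …(+2); best=2480 via (C,hash)
  {AB}: card=10000; try (A,hash)→8200, (B,merge)→9400, (A,merge)→9500, (B,hash)→9800, (B,nl_idx)→14000, (A,nl_idx)→15000 …(+2); best=8200 via (A,hash)
  {ABC}: card=384; try (A,nl_idx)→6384, (A,hash)→9360, (A,merge)→10480, (B,hash)→13400, (C,hash)→19880, (B,nl_idx)→20144 …(+6); best=6384 via (A,nl_idx)

6384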